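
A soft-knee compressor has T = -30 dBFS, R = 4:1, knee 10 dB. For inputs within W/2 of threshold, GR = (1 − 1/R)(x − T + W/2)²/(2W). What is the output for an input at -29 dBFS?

-30.35 dBFS

x − T + W/2 = -29 − (-30) + 5 = 6.
GR = (1 − 1/4) × 6² / 20 = 0.75 × 36 / 20 = 1.35 dB.
Output = -29 − 1.35 = -30.35 dBFS.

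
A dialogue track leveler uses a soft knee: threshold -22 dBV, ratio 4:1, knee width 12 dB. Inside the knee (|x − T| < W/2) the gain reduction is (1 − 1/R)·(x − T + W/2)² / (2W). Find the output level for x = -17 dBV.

-20.78125 dBV

x − T + W/2 = -17 − (-22) + 6 = 11.
GR = (1 − 1/4) × 11² / 24 = 0.75 × 121 / 24 = 3.78125 dB.
Output = -17 − 3.78125 = -20.78125 dBV.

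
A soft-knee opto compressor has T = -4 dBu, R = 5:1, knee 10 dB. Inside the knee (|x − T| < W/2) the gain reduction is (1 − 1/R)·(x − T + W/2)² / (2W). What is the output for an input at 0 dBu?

x − T + W/2 = 0 − (-4) + 5 = 9.
GR = (1 − 1/5) × 9² / 20 = 0.8 × 81 / 20 = 3.24 dB.
Output = 0 − 3.24 = -3.24 dBu.

-3.24 dBu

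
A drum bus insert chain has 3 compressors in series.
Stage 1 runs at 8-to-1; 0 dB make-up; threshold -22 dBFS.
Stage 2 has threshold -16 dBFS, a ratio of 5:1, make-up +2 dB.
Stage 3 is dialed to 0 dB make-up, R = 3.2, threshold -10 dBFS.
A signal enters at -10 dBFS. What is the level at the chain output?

Stage 1: -10 dBFS is 12 dB over -22 dBFS; at 8:1 that becomes 1.5 dB over, giving -20.5 dBFS.
Stage 2: -20.5 dBFS is at or below the -16 dBFS threshold — no compression; make-up brings it to -18.5 dBFS.
Stage 3: -18.5 dBFS is at or below the -10 dBFS threshold — no compression; output -18.5 dBFS.

-18.5 dBFS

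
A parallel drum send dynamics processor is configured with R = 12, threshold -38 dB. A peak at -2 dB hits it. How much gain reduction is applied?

-2 dB exceeds the threshold by 36 dB.
After 12:1 compression the overshoot becomes 36/12 = 3 dB.
So the signal is attenuated by 36 − 3 = 33 dB.

33 dB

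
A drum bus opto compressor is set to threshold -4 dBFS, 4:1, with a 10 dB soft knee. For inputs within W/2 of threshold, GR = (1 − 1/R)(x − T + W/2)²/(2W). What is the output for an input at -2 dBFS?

x − T + W/2 = -2 − (-4) + 5 = 7.
GR = (1 − 1/4) × 7² / 20 = 0.75 × 49 / 20 = 1.8375 dB.
Output = -2 − 1.8375 = -3.8375 dBFS.

-3.8375 dBFS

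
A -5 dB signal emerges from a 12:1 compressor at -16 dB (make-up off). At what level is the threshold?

Input is 12 dB above T (since output overshoot × R = input overshoot: (-16 − T)·12 = -5 − T gives T = -17 dB).
Check: -17 + (-5 − (-17))/12 = -17 + 1 = -16 dB. ✓

-17 dB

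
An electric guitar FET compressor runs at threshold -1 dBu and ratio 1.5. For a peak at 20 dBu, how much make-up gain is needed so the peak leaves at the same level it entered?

7 dB

The peak compresses to -1 + 21/1.5 = 13 dBu.
To reach 20 dBu requires 20 − 13 = 7 dB of make-up.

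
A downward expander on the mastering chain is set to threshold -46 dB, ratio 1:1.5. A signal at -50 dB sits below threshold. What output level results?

Undershoot = (-46) − (-50) = 4 dB.
At 1:1.5, that expands to 6 dB under threshold.
Output = -46 − 6 = -52 dB.

-52 dB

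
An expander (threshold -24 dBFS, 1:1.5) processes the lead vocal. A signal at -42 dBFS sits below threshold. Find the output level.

-51 dBFS

Undershoot = (-24) − (-42) = 18 dB.
At 1:1.5, that expands to 27 dB under threshold.
Output = -24 − 27 = -51 dBFS.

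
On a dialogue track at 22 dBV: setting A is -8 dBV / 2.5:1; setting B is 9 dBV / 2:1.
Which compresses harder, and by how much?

A, by 11.5 dB

A: 30 dB over, compressed to 12 dB over, so 18 dB of GR.
B: 13 dB over, compressed to 6.5 dB over, so 6.5 dB of GR.
A reduces 11.5 dB more.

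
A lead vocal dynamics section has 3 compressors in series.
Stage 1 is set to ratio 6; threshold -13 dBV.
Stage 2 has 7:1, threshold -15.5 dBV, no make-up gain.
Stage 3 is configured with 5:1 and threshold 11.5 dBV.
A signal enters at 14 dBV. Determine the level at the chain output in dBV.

Stage 1: overshoot 27 dB → 27/6 = 4.5 dB → -8.5 dBV.
Stage 2: 7 dB above -15.5 dBV, reduced 7:1 to 1 dB above → -14.5 dBV.
Stage 3: below threshold (-14.5 ≤ 11.5); passes unchanged; output -14.5 dBV.

-14.5 dBV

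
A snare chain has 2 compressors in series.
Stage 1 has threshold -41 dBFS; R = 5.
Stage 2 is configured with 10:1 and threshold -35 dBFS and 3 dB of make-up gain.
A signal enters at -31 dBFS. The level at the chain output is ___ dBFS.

Stage 1: -31 dBFS is 10 dB over -41 dBFS; at 5:1 that becomes 2 dB over, giving -39 dBFS.
Stage 2: -39 dBFS ≤ -35 dBFS, so stage 2 doesn't engage; make-up brings it to -36 dBFS.

-36 dBFS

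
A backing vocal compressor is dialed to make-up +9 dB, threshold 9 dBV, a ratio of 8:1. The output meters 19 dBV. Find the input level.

Before make-up, the level was 19 − 9 = 10 dBV.
That's 1 dB above the 9 dBV threshold.
Before 8:1 compression the overshoot was 1 × 8 = 8 dB, so input = 9 + 8 = 17 dBV.

17 dBV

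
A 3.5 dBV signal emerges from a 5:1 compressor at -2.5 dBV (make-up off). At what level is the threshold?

Gain reduction = 3.5 − (-2.5) = 6 dB; output overshoot = GR / (R − 1) = 6 / 4 = 1.5 dB.
Threshold = output − output overshoot = -2.5 − 1.5 = -4 dBV.

-4 dBV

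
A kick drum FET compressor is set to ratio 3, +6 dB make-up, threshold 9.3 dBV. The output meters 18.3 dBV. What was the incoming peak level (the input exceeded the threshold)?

Remove make-up: 18.3 − 6 = 12.3 dBV.
That's 3 dB above the 9.3 dBV threshold.
Input overshoot = R × output overshoot = 9 dB → input = 9.3 + 9 = 18.3 dBV.

18.3 dBV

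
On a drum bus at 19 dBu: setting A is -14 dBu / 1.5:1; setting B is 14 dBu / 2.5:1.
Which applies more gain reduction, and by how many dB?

A: 33 dB over, compressed to 22 dB over, so 11 dB of GR.
B: 5 dB over, compressed to 2 dB over, so 3 dB of GR.
A reduces 8 dB more.

A, by 8 dB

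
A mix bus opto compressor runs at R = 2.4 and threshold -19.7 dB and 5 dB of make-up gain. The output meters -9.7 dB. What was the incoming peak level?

Before make-up, the level was -9.7 − 5 = -14.7 dB.
That's 5 dB above the -19.7 dB threshold.
Undo the ratio: input overshoot = 5 × 2.4 = 12 dB, giving input = -7.7 dB.

-7.7 dB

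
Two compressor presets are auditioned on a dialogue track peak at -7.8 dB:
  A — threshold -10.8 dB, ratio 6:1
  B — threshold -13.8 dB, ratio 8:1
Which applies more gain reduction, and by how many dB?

A: 3 dB over, compressed to 0.5 dB over, so 2.5 dB of GR.
B: 6 dB over, compressed to 0.75 dB over, so 5.25 dB of GR.
B reduces 2.75 dB more.

B, by 2.75 dB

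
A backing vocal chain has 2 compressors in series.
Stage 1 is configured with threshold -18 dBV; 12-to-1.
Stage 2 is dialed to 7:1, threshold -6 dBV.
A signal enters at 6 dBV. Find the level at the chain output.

Stage 1: 24 dB above -18 dBV, reduced 12:1 to 2 dB above → -16 dBV.
Stage 2: below threshold (-16 ≤ -6); passes unchanged; output -16 dBV.

-16 dBV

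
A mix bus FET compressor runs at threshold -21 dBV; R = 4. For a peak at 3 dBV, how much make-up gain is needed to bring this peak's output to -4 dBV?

11 dB

Without make-up, output = threshold + overshoot/4 = -21 + 6 = -15 dBV.
Gap to target: 11 dB.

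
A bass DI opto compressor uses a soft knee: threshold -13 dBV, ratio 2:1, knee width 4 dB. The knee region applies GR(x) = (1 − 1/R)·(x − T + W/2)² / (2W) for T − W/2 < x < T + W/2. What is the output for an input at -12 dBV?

-12.5625 dBV

x − T + W/2 = -12 − (-13) + 2 = 3.
GR = (1 − 1/2) × 3² / 8 = 0.5 × 9 / 8 = 0.5625 dB.
Output = -12 − 0.5625 = -12.5625 dBV.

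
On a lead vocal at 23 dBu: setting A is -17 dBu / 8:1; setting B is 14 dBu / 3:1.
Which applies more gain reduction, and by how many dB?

A, by 29 dB

A: overshoot 40 dB → output overshoot 5 dB → GR 35 dB.
B: overshoot 9 dB → output overshoot 3 dB → GR 6 dB.
A applies 29 dB more gain reduction.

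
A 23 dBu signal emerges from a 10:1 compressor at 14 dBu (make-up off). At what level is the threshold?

Input is 10 dB above T (since output overshoot × R = input overshoot: (14 − T)·10 = 23 − T gives T = 13 dBu).
Check: 13 + (23 − 13)/10 = 13 + 1 = 14 dBu. ✓

13 dBu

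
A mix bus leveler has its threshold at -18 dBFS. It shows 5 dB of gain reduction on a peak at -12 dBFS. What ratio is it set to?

6:1

Input overshoot = -12 − (-18) = 6 dB.
Output overshoot = 6 − 5 = 1 dB.
Ratio = input overshoot / output overshoot = 6 / 1 = 6.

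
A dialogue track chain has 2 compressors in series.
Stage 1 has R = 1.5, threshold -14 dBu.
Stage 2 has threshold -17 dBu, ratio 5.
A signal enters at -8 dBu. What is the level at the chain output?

Stage 1: -8 dBu is 6 dB over -14 dBu; at 1.5:1 that becomes 4 dB over, giving -10 dBu.
Stage 2: overshoot 7 dB → 7/5 = 1.4 dB → -15.6 dBu.

-15.6 dBu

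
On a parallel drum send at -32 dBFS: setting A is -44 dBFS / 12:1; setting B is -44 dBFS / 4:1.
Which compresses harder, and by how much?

A: GR = 12 − 12/12 = 11 dB.
B: GR = 12 − 12/4 = 9 dB.
A applies 2 dB more gain reduction.

A, by 2 dB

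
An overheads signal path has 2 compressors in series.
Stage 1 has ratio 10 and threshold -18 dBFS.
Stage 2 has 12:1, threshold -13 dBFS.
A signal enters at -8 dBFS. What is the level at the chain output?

-17 dBFS

Stage 1: overshoot 10 dB → 10/10 = 1 dB → -17 dBFS.
Stage 2: below threshold (-17 ≤ -13); passes unchanged; output -17 dBFS.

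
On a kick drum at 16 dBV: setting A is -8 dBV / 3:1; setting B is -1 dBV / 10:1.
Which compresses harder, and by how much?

A, by 0.7 dB

A: GR = 24 − 24/3 = 16 dB.
B: GR = 17 − 17/10 = 15.3 dB.
A reduces 0.7 dB more.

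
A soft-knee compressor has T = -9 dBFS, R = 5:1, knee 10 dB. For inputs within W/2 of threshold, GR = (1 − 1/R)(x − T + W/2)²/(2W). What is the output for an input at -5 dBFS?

-8.24 dBFS

x − T + W/2 = -5 − (-9) + 5 = 9.
GR = (1 − 1/5) × 9² / 20 = 0.8 × 81 / 20 = 3.24 dB.
Output = -5 − 3.24 = -8.24 dBFS.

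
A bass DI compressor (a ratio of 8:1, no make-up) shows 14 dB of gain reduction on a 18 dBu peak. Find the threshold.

2 dBu

Let T be the threshold. Output overshoot = (input overshoot)/R, so 4 − T = (18 − T)/8.
8·(4 − T) = 18 − T → 7·T = 32 − 18 = 14.
T = 14/7 = 2 dBu.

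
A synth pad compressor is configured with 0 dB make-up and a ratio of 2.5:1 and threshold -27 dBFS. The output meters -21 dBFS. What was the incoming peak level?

The compressed level sits -21 − (-27) = 6 dB over threshold.
Before 2.5:1 compression the overshoot was 6 × 2.5 = 15 dB, so input = -27 + 15 = -12 dBFS.

-12 dBFS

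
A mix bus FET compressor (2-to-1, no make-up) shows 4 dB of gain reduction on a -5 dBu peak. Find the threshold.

Gain reduction = -5 − (-9) = 4 dB; output overshoot = GR / (R − 1) = 4 / 1 = 4 dB.
Threshold = output − output overshoot = -9 − 4 = -13 dBu.

-13 dBu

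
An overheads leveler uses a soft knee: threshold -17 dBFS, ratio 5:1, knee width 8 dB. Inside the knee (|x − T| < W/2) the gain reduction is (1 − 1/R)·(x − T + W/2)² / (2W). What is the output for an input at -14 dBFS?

-16.45 dBFS

x − T + W/2 = -14 − (-17) + 4 = 7.
GR = (1 − 1/5) × 7² / 16 = 0.8 × 49 / 16 = 2.45 dB.
Output = -14 − 2.45 = -16.45 dBFS.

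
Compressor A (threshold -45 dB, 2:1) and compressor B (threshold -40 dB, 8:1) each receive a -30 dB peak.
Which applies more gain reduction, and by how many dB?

B, by 1.25 dB

A: GR = 15 − 15/2 = 7.5 dB.
B: GR = 10 − 10/8 = 8.75 dB.
B reduces 1.25 dB more.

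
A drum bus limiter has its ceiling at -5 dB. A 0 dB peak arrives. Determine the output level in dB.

-5 dB

A brickwall limiter is an ∞:1 compressor: any input above the ceiling is clamped to -5 dB.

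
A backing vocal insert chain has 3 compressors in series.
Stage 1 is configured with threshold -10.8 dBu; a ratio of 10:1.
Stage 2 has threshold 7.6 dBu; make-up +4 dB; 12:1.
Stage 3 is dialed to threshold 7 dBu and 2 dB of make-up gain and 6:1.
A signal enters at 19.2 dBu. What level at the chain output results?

Stage 1: overshoot 30 dB → 30/10 = 3 dB → -7.8 dBu.
Stage 2: -7.8 dBu is at or below the 7.6 dBu threshold — no compression; make-up brings it to -3.8 dBu.
Stage 3: below threshold (-3.8 ≤ 7); passes unchanged; make-up brings it to -1.8 dBu.

-1.8 dBu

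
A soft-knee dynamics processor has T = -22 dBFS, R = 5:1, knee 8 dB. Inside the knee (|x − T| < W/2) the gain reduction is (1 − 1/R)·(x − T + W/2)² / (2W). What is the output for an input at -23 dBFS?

x − T + W/2 = -23 − (-22) + 4 = 3.
GR = (1 − 1/5) × 3² / 16 = 0.8 × 9 / 16 = 0.45 dB.
Output = -23 − 0.45 = -23.45 dBFS.

-23.45 dBFS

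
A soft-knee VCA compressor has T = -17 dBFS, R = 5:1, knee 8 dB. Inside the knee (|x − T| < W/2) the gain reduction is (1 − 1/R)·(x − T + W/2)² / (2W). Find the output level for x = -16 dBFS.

x − T + W/2 = -16 − (-17) + 4 = 5.
GR = (1 − 1/5) × 5² / 16 = 0.8 × 25 / 16 = 1.25 dB.
Output = -16 − 1.25 = -17.25 dBFS.

-17.25 dBFS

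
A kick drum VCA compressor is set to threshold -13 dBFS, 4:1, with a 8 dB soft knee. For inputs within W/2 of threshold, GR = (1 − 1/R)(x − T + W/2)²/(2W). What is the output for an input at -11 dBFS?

x − T + W/2 = -11 − (-13) + 4 = 6.
GR = (1 − 1/4) × 6² / 16 = 0.75 × 36 / 16 = 1.6875 dB.
Output = -11 − 1.6875 = -12.6875 dBFS.

-12.6875 dBFS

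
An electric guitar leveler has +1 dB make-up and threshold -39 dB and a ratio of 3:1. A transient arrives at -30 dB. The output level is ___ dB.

-35 dB

Overshoot: -30 − (-39) = 9 dB.
At 3:1 the overshoot is divided by 3, leaving 3 dB above threshold.
So the level is -39 + 3 = -36 dB; make-up adds 1 dB, giving -35 dB.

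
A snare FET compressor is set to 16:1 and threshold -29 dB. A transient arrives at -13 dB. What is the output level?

-28 dB

The input is 16 dB above the -29 dB threshold.
The 16 dB excess becomes 1 dB after 16:1 reduction.
That puts the output at -28 dB.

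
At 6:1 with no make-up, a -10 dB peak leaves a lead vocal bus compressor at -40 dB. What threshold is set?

-46 dB

Gain reduction = -10 − (-40) = 30 dB; output overshoot = GR / (R − 1) = 30 / 5 = 6 dB.
Threshold = output − output overshoot = -40 − 6 = -46 dB.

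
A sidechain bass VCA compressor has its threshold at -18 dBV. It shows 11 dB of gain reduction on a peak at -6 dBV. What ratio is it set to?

Input overshoot = -6 − (-18) = 12 dB.
Output overshoot = 12 − 11 = 1 dB.
Ratio = input overshoot / output overshoot = 12 / 1 = 12.

12:1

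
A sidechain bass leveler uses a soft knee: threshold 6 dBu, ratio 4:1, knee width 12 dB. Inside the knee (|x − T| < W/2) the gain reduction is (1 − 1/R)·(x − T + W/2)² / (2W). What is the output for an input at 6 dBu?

4.875 dBu

x − T + W/2 = 6 − 6 + 6 = 6.
GR = (1 − 1/4) × 6² / 24 = 0.75 × 36 / 24 = 1.125 dB.
Output = 6 − 1.125 = 4.875 dBu.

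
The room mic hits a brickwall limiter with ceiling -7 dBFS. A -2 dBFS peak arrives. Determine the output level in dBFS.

-7 dBFS

The limiter clamps the peak to its -7 dBFS ceiling.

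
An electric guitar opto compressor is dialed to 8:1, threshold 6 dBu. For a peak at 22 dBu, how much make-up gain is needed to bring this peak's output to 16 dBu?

8 dB

Overshoot 16 dB → 16/8 = 2 dB after compression, so the compressed level is 6 + 2 = 8 dBu.
Make-up = target − compressed = 16 − 8 = 8 dB.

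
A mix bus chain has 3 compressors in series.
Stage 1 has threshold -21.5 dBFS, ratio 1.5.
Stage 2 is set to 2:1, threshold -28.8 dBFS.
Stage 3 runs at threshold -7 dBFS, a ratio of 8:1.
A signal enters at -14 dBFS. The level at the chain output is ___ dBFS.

Stage 1: overshoot 7.5 dB → 7.5/1.5 = 5 dB → -16.5 dBFS.
Stage 2: 12.3 dB above -28.8 dBFS, reduced 2:1 to 6.15 dB above → -22.65 dBFS.
Stage 3: -22.65 dBFS ≤ -7 dBFS, so stage 3 doesn't engage; output -22.65 dBFS.

-22.65 dBFS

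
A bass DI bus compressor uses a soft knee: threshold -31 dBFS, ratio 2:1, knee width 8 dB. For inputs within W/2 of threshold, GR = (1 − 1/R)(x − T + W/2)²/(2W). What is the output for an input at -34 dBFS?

-34.03125 dBFS

x − T + W/2 = -34 − (-31) + 4 = 1.
GR = (1 − 1/2) × 1² / 16 = 0.5 × 1 / 16 = 0.03125 dB.
Output = -34 − 0.03125 = -34.03125 dBFS.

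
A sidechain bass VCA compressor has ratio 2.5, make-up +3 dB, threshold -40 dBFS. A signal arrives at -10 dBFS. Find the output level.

-25 dBFS

Overshoot: -10 − (-40) = 30 dB.
The 30 dB excess becomes 12 dB after 2.5:1 reduction.
That puts the output at -28 dBFS; make-up adds 3 dB, giving -25 dBFS.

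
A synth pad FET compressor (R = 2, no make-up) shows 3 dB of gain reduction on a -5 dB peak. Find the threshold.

Gain reduction = -5 − (-8) = 3 dB; output overshoot = GR / (R − 1) = 3 / 1 = 3 dB.
Threshold = output − output overshoot = -8 − 3 = -11 dB.

-11 dB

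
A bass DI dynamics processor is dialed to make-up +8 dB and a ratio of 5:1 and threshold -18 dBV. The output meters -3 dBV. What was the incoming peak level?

Stripping the +8 dB make-up gives -11 dBV at the gain stage.
Post-compression overshoot = -11 − (-18) = 7 dB.
Undo the ratio: input overshoot = 7 × 5 = 35 dB, giving input = 17 dBV.

17 dBV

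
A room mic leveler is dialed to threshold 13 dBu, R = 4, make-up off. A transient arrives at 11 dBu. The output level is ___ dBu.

11 dBu is 2 dB below the 13 dBu threshold, so no gain reduction is applied.
Output = input = 11 dBu.

11 dBu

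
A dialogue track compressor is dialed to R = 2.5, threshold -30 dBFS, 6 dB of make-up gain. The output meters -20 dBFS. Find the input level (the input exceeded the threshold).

Stripping the +6 dB make-up gives -26 dBFS at the gain stage.
Post-compression overshoot = -26 − (-30) = 4 dB.
Input overshoot = R × output overshoot = 10 dB → input = -30 + 10 = -20 dBFS.

-20 dBFS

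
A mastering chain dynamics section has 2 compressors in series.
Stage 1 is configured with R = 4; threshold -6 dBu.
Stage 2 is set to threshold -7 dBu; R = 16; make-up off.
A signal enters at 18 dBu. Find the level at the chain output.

Stage 1: overshoot 24 dB → 24/4 = 6 dB → 0 dBu.
Stage 2: 7 dB above -7 dBu, reduced 16:1 to 0.4375 dB above → -6.5625 dBu.

-6.5625 dBu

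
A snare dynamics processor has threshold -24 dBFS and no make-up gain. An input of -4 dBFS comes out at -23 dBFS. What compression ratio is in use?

20:1

Input overshoot = -4 − (-24) = 20 dB; output overshoot = -23 − (-24) = 1 dB.
Ratio = 20 / 1 = 20.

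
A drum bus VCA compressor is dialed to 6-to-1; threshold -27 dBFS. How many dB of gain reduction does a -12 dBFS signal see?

12.5 dB

Overshoot = -12 − (-27) = 15 dB.
At 6:1, output sits 15/6 = 2.5 dB above threshold.
So the signal is attenuated by 15 − 2.5 = 12.5 dB.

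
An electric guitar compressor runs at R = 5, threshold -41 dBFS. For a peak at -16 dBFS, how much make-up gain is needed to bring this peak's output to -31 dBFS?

Without make-up, output = threshold + overshoot/5 = -41 + 5 = -36 dBFS.
Gap to target: 5 dB.

5 dB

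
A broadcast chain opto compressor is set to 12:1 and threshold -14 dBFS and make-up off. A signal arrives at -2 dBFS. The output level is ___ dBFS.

-13 dBFS

-2 dBFS sits 12 dB over threshold.
12:1 compression reduces that to 12/12 = 1 dB over.
That puts the output at -13 dBFS.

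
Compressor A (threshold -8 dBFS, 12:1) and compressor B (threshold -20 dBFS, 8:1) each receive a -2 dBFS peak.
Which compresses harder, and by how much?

A: GR = 6 − 6/12 = 5.5 dB.
B: GR = 18 − 18/8 = 15.75 dB.
Difference: 10.25 dB in favour of B.

B, by 10.25 dB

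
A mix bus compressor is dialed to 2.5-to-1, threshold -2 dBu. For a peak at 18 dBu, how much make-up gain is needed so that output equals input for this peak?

12 dB

The peak compresses to -2 + 20/2.5 = 6 dBu.
To reach 18 dBu requires 18 − 6 = 12 dB of make-up.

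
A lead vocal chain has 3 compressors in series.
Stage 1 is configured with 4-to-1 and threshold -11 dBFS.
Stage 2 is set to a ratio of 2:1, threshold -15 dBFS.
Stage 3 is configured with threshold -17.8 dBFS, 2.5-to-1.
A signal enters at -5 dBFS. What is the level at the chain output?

Stage 1: 6 dB above -11 dBFS, reduced 4:1 to 1.5 dB above → -9.5 dBFS.
Stage 2: 5.5 dB above -15 dBFS, reduced 2:1 to 2.75 dB above → -12.25 dBFS.
Stage 3: 5.55 dB above -17.8 dBFS, reduced 2.5:1 to 2.22 dB above → -15.58 dBFS.

-15.58 dBFS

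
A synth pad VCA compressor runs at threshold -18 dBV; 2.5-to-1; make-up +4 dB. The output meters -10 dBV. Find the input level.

-8 dBV

Remove make-up: -10 − 4 = -14 dBV.
The compressed level sits -14 − (-18) = 4 dB over threshold.
Input overshoot = R × output overshoot = 10 dB → input = -18 + 10 = -8 dBV.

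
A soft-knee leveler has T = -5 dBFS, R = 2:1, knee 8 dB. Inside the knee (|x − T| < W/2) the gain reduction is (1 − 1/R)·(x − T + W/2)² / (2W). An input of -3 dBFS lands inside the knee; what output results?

-4.125 dBFS

x − T + W/2 = -3 − (-5) + 4 = 6.
GR = (1 − 1/2) × 6² / 16 = 0.5 × 36 / 16 = 1.125 dB.
Output = -3 − 1.125 = -4.125 dBFS.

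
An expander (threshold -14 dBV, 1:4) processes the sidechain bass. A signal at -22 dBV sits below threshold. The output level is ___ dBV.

-46 dBV

Below threshold, a 1:4 expander applies gain = (4−1)×(T − x) of attenuation.
(4−1) × 8 = 24 dB, so output = -22 − 24 = -46 dBV.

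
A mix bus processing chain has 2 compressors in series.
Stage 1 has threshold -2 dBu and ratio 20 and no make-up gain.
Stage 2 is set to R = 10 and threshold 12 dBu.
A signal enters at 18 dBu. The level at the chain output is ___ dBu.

-1 dBu

Stage 1: 20 dB above -2 dBu, reduced 20:1 to 1 dB above → -1 dBu.
Stage 2: below threshold (-1 ≤ 12); passes unchanged; output -1 dBu.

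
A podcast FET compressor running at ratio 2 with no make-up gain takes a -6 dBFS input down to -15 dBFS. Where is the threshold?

-24 dBFS

Let T be the threshold. Output overshoot = (input overshoot)/R, so -15 − T = (-6 − T)/2.
2·(-15 − T) = -6 − T → 1·T = -30 − (-6) = -24.
T = -24/1 = -24 dBFS.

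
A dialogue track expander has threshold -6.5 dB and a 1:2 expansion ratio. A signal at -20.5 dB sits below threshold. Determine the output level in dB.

Below threshold, a 1:2 expander applies gain = (2−1)×(T − x) of attenuation.
(2−1) × 14 = 14 dB, so output = -20.5 − 14 = -34.5 dB.

-34.5 dB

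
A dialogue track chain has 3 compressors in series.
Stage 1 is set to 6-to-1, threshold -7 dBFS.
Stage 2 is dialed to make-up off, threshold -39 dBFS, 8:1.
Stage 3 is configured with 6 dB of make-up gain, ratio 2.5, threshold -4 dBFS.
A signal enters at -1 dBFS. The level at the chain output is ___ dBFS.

-28.875 dBFS

Stage 1: 6 dB above -7 dBFS, reduced 6:1 to 1 dB above → -6 dBFS.
Stage 2: -6 dBFS is 33 dB over -39 dBFS; at 8:1 that becomes 4.125 dB over, giving -34.875 dBFS.
Stage 3: below threshold (-34.875 ≤ -4); passes unchanged; make-up brings it to -28.875 dBFS.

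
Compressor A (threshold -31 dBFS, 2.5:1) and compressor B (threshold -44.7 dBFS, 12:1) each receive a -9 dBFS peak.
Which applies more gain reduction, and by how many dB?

B, by 19.525 dB

A: 22 dB over, compressed to 8.8 dB over, so 13.2 dB of GR.
B: 35.7 dB over, compressed to 2.975 dB over, so 32.725 dB of GR.
Difference: 19.525 dB in favour of B.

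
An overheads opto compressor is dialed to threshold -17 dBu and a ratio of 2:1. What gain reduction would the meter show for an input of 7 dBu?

12 dB

7 dBu exceeds the threshold by 24 dB.
A 2:1 ratio leaves 12 dB of that excess.
GR = overshoot in − overshoot out = 24 − 12 = 12 dB.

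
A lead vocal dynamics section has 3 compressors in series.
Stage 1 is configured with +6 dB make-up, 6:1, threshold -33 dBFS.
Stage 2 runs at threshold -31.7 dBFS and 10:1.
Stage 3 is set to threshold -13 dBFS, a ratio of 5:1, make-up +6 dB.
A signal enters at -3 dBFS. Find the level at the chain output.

-24.73 dBFS

Stage 1: -3 dBFS is 30 dB over -33 dBFS; at 6:1 that becomes 5 dB over, giving -28 dBFS; +6 dB make-up → -22 dBFS.
Stage 2: overshoot 9.7 dB → 9.7/10 = 0.97 dB → -30.73 dBFS.
Stage 3: below threshold (-30.73 ≤ -13); passes unchanged; make-up brings it to -24.73 dBFS.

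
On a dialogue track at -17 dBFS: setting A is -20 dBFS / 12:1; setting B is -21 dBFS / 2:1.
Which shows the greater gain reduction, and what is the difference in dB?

A, by 0.75 dB

A: overshoot 3 dB → output overshoot 0.25 dB → GR 2.75 dB.
B: overshoot 4 dB → output overshoot 2 dB → GR 2 dB.
A applies 0.75 dB more gain reduction.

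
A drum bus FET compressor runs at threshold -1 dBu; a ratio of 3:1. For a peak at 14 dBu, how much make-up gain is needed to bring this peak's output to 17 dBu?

Overshoot 15 dB → 15/3 = 5 dB after compression, so the compressed level is -1 + 5 = 4 dBu.
Make-up = target − compressed = 17 − 4 = 13 dB.

13 dB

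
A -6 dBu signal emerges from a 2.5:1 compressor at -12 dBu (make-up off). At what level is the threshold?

-16 dBu

Input is 10 dB above T (since output overshoot × R = input overshoot: (-12 − T)·2.5 = -6 − T gives T = -16 dBu).
Check: -16 + (-6 − (-16))/2.5 = -16 + 4 = -12 dBu. ✓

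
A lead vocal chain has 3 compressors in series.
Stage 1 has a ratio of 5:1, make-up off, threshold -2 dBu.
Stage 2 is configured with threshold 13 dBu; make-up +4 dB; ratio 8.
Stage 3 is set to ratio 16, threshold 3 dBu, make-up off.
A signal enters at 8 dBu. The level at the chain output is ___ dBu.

3.0625 dBu

Stage 1: overshoot 10 dB → 10/5 = 2 dB → 0 dBu.
Stage 2: 0 dBu is at or below the 13 dBu threshold — no compression; make-up brings it to 4 dBu.
Stage 3: 1 dB above 3 dBu, reduced 16:1 to 0.0625 dB above → 3.0625 dBu.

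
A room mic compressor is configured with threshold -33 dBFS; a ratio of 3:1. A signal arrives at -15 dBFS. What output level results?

-27 dBFS

The input is 18 dB above the -33 dBFS threshold.
3:1 compression reduces that to 18/3 = 6 dB over.
That puts the output at -27 dBFS.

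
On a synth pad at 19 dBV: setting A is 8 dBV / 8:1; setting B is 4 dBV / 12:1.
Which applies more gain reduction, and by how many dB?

A: 11 dB over, compressed to 1.375 dB over, so 9.625 dB of GR.
B: 15 dB over, compressed to 1.25 dB over, so 13.75 dB of GR.
B applies 4.125 dB more gain reduction.

B, by 4.125 dB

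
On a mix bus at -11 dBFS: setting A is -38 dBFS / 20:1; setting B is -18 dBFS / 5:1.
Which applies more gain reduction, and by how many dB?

A: 27 dB over, compressed to 1.35 dB over, so 25.65 dB of GR.
B: 7 dB over, compressed to 1.4 dB over, so 5.6 dB of GR.
Difference: 20.05 dB in favour of A.

A, by 20.05 dB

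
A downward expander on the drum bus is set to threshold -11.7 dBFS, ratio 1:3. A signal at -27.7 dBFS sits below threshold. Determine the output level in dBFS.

-59.7 dBFS

The input is 16 dB below the -11.7 dBFS threshold.
A 1:3 expander multiplies undershoot by 3: 16 × 3 = 48 dB below threshold.
Output = -11.7 − 48 = -59.7 dBFS.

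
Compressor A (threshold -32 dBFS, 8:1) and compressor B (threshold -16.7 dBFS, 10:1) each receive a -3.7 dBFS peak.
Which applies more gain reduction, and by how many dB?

A, by 13.0625 dB

A: 28.3 dB over, compressed to 3.5375 dB over, so 24.7625 dB of GR.
B: 13 dB over, compressed to 1.3 dB over, so 11.7 dB of GR.
A reduces 13.0625 dB more.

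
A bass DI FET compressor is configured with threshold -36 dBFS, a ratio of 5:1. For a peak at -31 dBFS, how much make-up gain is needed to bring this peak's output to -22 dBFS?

13 dB

The peak compresses to -36 + 5/5 = -35 dBFS.
To reach -22 dBFS requires -22 − (-35) = 13 dB of make-up.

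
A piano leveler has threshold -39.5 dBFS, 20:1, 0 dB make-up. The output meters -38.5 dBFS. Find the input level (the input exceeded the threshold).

That's 1 dB above the -39.5 dBFS threshold.
Before 20:1 compression the overshoot was 1 × 20 = 20 dB, so input = -39.5 + 20 = -19.5 dBFS.

-19.5 dBFS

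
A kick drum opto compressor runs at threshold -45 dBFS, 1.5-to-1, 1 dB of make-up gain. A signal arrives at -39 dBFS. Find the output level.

-40 dBFS

Overshoot: -39 − (-45) = 6 dB.
1.5:1 compression reduces that to 6/1.5 = 4 dB over.
Output = -45 + 4 = -41 dBFS; make-up adds 1 dB, giving -40 dBFS.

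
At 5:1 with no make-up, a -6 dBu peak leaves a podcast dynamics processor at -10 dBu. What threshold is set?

Input is 5 dB above T (since output overshoot × R = input overshoot: (-10 − T)·5 = -6 − T gives T = -11 dBu).
Check: -11 + (-6 − (-11))/5 = -11 + 1 = -10 dBu. ✓

-11 dBu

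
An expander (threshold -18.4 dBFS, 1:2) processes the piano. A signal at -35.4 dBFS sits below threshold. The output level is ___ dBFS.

Undershoot = (-18.4) − (-35.4) = 17 dB.
At 1:2, that expands to 34 dB under threshold.
Output = -18.4 − 34 = -52.4 dBFS.

-52.4 dBFS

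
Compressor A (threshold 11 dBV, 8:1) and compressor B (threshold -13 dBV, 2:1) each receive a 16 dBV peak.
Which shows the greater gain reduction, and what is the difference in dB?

A: overshoot 5 dB → output overshoot 0.625 dB → GR 4.375 dB.
B: overshoot 29 dB → output overshoot 14.5 dB → GR 14.5 dB.
B applies 10.125 dB more gain reduction.

B, by 10.125 dB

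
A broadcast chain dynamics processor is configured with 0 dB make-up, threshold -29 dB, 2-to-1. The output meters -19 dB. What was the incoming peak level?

-9 dB

Post-compression overshoot = -19 − (-29) = 10 dB.
Before 2:1 compression the overshoot was 10 × 2 = 20 dB, so input = -29 + 20 = -9 dB.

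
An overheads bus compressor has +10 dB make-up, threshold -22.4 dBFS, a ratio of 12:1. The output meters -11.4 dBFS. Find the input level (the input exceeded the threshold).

Stripping the +10 dB make-up gives -21.4 dBFS at the gain stage.
The compressed level sits -21.4 − (-22.4) = 1 dB over threshold.
Before 12:1 compression the overshoot was 1 × 12 = 12 dB, so input = -22.4 + 12 = -10.4 dBFS.

-10.4 dBFS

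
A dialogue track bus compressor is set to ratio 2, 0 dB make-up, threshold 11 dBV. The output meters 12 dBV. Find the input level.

13 dBV

That's 1 dB above the 11 dBV threshold.
Input overshoot = R × output overshoot = 2 dB → input = 11 + 2 = 13 dBV.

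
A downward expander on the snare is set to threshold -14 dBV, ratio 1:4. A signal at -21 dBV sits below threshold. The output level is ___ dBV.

-42 dBV

The input is 7 dB below the -14 dBV threshold.
A 1:4 expander multiplies undershoot by 4: 7 × 4 = 28 dB below threshold.
Output = -14 − 28 = -42 dBV.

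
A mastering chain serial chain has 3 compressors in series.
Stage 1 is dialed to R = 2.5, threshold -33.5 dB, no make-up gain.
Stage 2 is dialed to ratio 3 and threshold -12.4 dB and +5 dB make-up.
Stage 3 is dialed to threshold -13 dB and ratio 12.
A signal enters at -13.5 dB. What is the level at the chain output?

Stage 1: 20 dB above -33.5 dB, reduced 2.5:1 to 8 dB above → -25.5 dB.
Stage 2: -25.5 dB is at or below the -12.4 dB threshold — no compression; make-up brings it to -20.5 dB.
Stage 3: below threshold (-20.5 ≤ -13); passes unchanged; output -20.5 dB.

-20.5 dB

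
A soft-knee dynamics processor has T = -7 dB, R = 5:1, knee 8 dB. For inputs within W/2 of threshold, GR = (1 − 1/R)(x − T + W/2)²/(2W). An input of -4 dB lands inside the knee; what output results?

x − T + W/2 = -4 − (-7) + 4 = 7.
GR = (1 − 1/5) × 7² / 16 = 0.8 × 49 / 16 = 2.45 dB.
Output = -4 − 2.45 = -6.45 dB.

-6.45 dB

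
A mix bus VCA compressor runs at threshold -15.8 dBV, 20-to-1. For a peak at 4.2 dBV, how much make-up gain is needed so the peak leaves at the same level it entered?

The peak compresses to -15.8 + 20/20 = -14.8 dBV.
To reach 4.2 dBV requires 4.2 − (-14.8) = 19 dB of make-up.

19 dB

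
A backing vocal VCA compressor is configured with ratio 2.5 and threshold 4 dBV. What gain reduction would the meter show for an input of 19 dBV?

9 dB

19 dBV exceeds the threshold by 15 dB.
At 2.5:1, output sits 15/2.5 = 6 dB above threshold.
GR = overshoot in − overshoot out = 15 − 6 = 9 dB.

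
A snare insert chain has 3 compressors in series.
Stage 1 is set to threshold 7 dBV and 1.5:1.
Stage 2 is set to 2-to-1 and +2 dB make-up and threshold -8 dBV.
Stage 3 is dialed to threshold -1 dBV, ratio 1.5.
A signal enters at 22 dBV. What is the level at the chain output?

4 dBV

Stage 1: 15 dB above 7 dBV, reduced 1.5:1 to 10 dB above → 17 dBV.
Stage 2: 17 dBV is 25 dB over -8 dBV; at 2:1 that becomes 12.5 dB over, giving 4.5 dBV; +2 dB make-up → 6.5 dBV.
Stage 3: 6.5 dBV is 7.5 dB over -1 dBV; at 1.5:1 that becomes 5 dB over, giving 4 dBV.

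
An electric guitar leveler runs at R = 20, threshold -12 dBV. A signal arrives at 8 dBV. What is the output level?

8 dBV sits 20 dB over threshold.
At 20:1 the overshoot is divided by 20, leaving 1 dB above threshold.
Output = -12 + 1 = -11 dBV.

-11 dBV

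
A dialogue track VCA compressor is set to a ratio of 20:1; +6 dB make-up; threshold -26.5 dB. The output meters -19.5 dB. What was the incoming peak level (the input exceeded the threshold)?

Before make-up, the level was -19.5 − 6 = -25.5 dB.
Post-compression overshoot = -25.5 − (-26.5) = 1 dB.
Before 20:1 compression the overshoot was 1 × 20 = 20 dB, so input = -26.5 + 20 = -6.5 dB.

-6.5 dB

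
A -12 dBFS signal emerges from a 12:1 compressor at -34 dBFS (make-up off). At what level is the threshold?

Let T be the threshold. Output overshoot = (input overshoot)/R, so -34 − T = (-12 − T)/12.
12·(-34 − T) = -12 − T → 11·T = -408 − (-12) = -396.
T = -396/11 = -36 dBFS.

-36 dBFS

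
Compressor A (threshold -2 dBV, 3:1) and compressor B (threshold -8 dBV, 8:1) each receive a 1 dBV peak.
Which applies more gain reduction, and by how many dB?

B, by 5.875 dB

A: overshoot 3 dB → output overshoot 1 dB → GR 2 dB.
B: overshoot 9 dB → output overshoot 1.125 dB → GR 7.875 dB.
Difference: 5.875 dB in favour of B.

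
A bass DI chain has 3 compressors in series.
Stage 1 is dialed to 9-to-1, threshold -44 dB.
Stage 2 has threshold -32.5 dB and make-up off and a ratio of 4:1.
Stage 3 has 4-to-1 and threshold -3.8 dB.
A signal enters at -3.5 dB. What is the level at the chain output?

Stage 1: overshoot 40.5 dB → 40.5/9 = 4.5 dB → -39.5 dB.
Stage 2: below threshold (-39.5 ≤ -32.5); passes unchanged; output -39.5 dB.
Stage 3: -39.5 dB is at or below the -3.8 dB threshold — no compression; output -39.5 dB.

-39.5 dB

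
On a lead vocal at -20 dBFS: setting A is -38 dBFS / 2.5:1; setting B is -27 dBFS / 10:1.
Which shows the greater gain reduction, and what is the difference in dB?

A: GR = 18 − 18/2.5 = 10.8 dB.
B: GR = 7 − 7/10 = 6.3 dB.
Difference: 4.5 dB in favour of A.

A, by 4.5 dB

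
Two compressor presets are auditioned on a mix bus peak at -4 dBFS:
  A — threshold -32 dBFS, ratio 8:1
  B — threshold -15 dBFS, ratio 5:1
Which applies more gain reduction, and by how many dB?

A: GR = 28 − 28/8 = 24.5 dB.
B: GR = 11 − 11/5 = 8.8 dB.
Difference: 15.7 dB in favour of A.

A, by 15.7 dB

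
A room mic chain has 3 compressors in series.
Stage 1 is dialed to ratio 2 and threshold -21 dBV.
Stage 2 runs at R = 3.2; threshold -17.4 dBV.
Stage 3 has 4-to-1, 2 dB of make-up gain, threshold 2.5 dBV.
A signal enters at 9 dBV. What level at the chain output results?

Stage 1: 9 dBV is 30 dB over -21 dBV; at 2:1 that becomes 15 dB over, giving -6 dBV.
Stage 2: overshoot 11.4 dB → 11.4/3.2 = 3.5625 dB → -13.8375 dBV.
Stage 3: -13.8375 dBV ≤ 2.5 dBV, so stage 3 doesn't engage; make-up brings it to -11.8375 dBV.

-11.8375 dBV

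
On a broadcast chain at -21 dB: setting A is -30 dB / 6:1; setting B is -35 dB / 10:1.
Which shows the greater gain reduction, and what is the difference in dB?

A: 9 dB over, compressed to 1.5 dB over, so 7.5 dB of GR.
B: 14 dB over, compressed to 1.4 dB over, so 12.6 dB of GR.
Difference: 5.1 dB in favour of B.

B, by 5.1 dB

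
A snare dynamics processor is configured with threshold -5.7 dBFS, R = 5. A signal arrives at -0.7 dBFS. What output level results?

The input is 5 dB above the -5.7 dBFS threshold.
5:1 compression reduces that to 5/5 = 1 dB over.
So the level is -5.7 + 1 = -4.7 dBFS.

-4.7 dBFS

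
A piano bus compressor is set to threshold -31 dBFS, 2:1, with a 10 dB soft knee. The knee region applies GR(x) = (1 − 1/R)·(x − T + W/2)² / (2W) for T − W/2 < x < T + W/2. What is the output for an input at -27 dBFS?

x − T + W/2 = -27 − (-31) + 5 = 9.
GR = (1 − 1/2) × 9² / 20 = 0.5 × 81 / 20 = 2.025 dB.
Output = -27 − 2.025 = -29.025 dBFS.

-29.025 dBFS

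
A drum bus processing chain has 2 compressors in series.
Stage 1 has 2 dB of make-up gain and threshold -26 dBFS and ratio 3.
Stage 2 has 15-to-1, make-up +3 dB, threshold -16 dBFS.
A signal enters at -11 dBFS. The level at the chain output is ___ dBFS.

Stage 1: -11 dBFS is 15 dB over -26 dBFS; at 3:1 that becomes 5 dB over, giving -21 dBFS; +2 dB make-up → -19 dBFS.
Stage 2: -19 dBFS is at or below the -16 dBFS threshold — no compression; make-up brings it to -16 dBFS.

-16 dBFS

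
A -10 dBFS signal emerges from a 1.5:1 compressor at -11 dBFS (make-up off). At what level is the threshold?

Let T be the threshold. Output overshoot = (input overshoot)/R, so -11 − T = (-10 − T)/1.5.
1.5·(-11 − T) = -10 − T → 0.5·T = -16.5 − (-10) = -6.5.
T = -6.5/0.5 = -13 dBFS.

-13 dBFS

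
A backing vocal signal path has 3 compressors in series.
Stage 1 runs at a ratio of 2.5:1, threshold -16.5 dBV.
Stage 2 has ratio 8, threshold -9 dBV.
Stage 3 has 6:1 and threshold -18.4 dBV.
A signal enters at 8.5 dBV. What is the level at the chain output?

-16.78125 dBV

Stage 1: 25 dB above -16.5 dBV, reduced 2.5:1 to 10 dB above → -6.5 dBV.
Stage 2: 2.5 dB above -9 dBV, reduced 8:1 to 0.3125 dB above → -8.6875 dBV.
Stage 3: overshoot 9.7125 dB → 9.7125/6 = 1.61875 dB → -16.78125 dBV.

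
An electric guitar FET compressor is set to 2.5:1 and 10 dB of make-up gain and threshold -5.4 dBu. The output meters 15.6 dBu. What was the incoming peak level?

Stripping the +10 dB make-up gives 5.6 dBu at the gain stage.
That's 11 dB above the -5.4 dBu threshold.
Undo the ratio: input overshoot = 11 × 2.5 = 27.5 dB, giving input = 22.1 dBu.

22.1 dBu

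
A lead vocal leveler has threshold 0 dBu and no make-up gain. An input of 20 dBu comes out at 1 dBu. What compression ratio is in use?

20:1

Input overshoot = 20 − 0 = 20 dB; output overshoot = 1 − 0 = 1 dB.
Ratio = 20 / 1 = 20.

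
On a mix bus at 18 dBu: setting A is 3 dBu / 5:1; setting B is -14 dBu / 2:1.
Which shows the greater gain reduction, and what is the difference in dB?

B, by 4 dB

A: 15 dB over, compressed to 3 dB over, so 12 dB of GR.
B: 32 dB over, compressed to 16 dB over, so 16 dB of GR.
B reduces 4 dB more.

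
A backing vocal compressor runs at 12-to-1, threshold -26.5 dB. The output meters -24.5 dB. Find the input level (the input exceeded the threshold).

-2.5 dB

That's 2 dB above the -26.5 dB threshold.
Undo the ratio: input overshoot = 2 × 12 = 24 dB, giving input = -2.5 dB.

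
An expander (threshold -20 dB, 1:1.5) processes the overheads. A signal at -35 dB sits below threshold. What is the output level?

-42.5 dB

The input is 15 dB below the -20 dB threshold.
A 1:1.5 expander multiplies undershoot by 1.5: 15 × 1.5 = 22.5 dB below threshold.
Output = -20 − 22.5 = -42.5 dB.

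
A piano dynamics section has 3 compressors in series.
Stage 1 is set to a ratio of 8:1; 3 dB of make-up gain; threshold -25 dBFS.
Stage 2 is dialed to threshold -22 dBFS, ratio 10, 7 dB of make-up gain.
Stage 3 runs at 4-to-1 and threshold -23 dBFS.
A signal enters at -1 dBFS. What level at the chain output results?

Stage 1: 24 dB above -25 dBFS, reduced 8:1 to 3 dB above → -22 dBFS; +3 dB make-up → -19 dBFS.
Stage 2: -19 dBFS is 3 dB over -22 dBFS; at 10:1 that becomes 0.3 dB over, giving -21.7 dBFS; +7 dB make-up → -14.7 dBFS.
Stage 3: overshoot 8.3 dB → 8.3/4 = 2.075 dB → -20.925 dBFS.

-20.925 dBFS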